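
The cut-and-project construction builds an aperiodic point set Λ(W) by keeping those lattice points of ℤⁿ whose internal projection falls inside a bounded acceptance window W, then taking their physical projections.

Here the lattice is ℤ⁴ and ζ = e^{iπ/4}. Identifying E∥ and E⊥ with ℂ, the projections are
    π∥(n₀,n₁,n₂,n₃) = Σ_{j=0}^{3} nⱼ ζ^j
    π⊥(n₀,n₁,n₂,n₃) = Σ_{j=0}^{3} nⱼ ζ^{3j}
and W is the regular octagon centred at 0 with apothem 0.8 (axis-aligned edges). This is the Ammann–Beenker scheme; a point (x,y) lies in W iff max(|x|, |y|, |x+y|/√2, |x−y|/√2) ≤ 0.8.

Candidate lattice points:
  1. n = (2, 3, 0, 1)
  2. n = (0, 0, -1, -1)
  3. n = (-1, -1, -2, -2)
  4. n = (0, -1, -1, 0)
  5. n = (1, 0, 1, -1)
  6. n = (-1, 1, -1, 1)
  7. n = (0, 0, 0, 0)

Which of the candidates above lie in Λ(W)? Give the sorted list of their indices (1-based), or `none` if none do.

π⊥(n) = n₀ + n₁ζ³ + n₂ζ⁶ + n₃ζ⁹ where ζ = e^{iπ/4}.
candidate 1: n = (2, 3, 0, 1) → π⊥ ≈ (+0.58579, +2.82843); max(|x|,|y|,|x±y|/√2) = 2.82843 > 0.8 ⇒ ∉ W
candidate 2: n = (0, 0, -1, -1) → π⊥ ≈ (-0.70711, +0.29289); max(|x|,|y|,|x±y|/√2) = 0.70711 ≤ 0.8 ⇒ ∈ W
candidate 3: n = (-1, -1, -2, -2) → π⊥ ≈ (-1.70711, -0.12132); max(|x|,|y|,|x±y|/√2) = 1.70711 > 0.8 ⇒ ∉ W
candidate 4: n = (0, -1, -1, 0) → π⊥ ≈ (+0.70711, +0.29289); max(|x|,|y|,|x±y|/√2) = 0.70711 ≤ 0.8 ⇒ ∈ W
candidate 5: n = (1, 0, 1, -1) → π⊥ ≈ (+0.29289, -1.70711); max(|x|,|y|,|x±y|/√2) = 1.70711 > 0.8 ⇒ ∉ W
candidate 6: n = (-1, 1, -1, 1) → π⊥ ≈ (-1.00000, +2.41421); max(|x|,|y|,|x±y|/√2) = 2.41421 > 0.8 ⇒ ∉ W
candidate 7: n = (0, 0, 0, 0) → π⊥ ≈ (+0.00000, +0.00000); max(|x|,|y|,|x±y|/√2) = 0.00000 ≤ 0.8 ⇒ ∈ W

2, 4, 7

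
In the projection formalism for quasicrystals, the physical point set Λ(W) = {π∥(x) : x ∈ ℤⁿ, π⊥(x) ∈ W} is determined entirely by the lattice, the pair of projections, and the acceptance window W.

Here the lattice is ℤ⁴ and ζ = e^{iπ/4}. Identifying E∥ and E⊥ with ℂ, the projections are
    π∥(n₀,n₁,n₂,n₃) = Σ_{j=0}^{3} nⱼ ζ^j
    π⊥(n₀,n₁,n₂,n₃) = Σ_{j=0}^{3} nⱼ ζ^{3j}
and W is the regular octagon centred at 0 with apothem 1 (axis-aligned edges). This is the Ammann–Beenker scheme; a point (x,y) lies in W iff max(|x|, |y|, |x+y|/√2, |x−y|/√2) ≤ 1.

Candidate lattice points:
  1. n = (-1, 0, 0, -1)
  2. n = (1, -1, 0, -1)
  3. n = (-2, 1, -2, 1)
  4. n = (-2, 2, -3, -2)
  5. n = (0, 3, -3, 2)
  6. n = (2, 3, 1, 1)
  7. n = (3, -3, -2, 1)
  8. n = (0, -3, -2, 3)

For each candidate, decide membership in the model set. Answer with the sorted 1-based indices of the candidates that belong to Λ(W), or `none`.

none

π⊥(n) = n₀ + n₁ζ³ + n₂ζ⁶ + n₃ζ⁹ where ζ = e^{iπ/4}.
candidate 1: n = (-1, 0, 0, -1) → π⊥ ≈ (-1.707107, -0.707107); max(|x|,|y|,|x±y|/√2) = 1.707107 > 1 ⇒ ∉ W
candidate 2: n = (1, -1, 0, -1) → π⊥ ≈ (+1.000000, -1.414214); max(|x|,|y|,|x±y|/√2) = 1.707107 > 1 ⇒ ∉ W
candidate 3: n = (-2, 1, -2, 1) → π⊥ ≈ (-2.000000, +3.414214); max(|x|,|y|,|x±y|/√2) = 3.828427 > 1 ⇒ ∉ W
candidate 4: n = (-2, 2, -3, -2) → π⊥ ≈ (-4.828427, +3.000000); max(|x|,|y|,|x±y|/√2) = 5.535534 > 1 ⇒ ∉ W
candidate 5: n = (0, 3, -3, 2) → π⊥ ≈ (-0.707107, +6.535534); max(|x|,|y|,|x±y|/√2) = 6.535534 > 1 ⇒ ∉ W
candidate 6: n = (2, 3, 1, 1) → π⊥ ≈ (+0.585786, +1.828427); max(|x|,|y|,|x±y|/√2) = 1.828427 > 1 ⇒ ∉ W
candidate 7: n = (3, -3, -2, 1) → π⊥ ≈ (+5.828427, +0.585786); max(|x|,|y|,|x±y|/√2) = 5.828427 > 1 ⇒ ∉ W
candidate 8: n = (0, -3, -2, 3) → π⊥ ≈ (+4.242641, +2.000000); max(|x|,|y|,|x±y|/√2) = 4.414214 > 1 ⇒ ∉ W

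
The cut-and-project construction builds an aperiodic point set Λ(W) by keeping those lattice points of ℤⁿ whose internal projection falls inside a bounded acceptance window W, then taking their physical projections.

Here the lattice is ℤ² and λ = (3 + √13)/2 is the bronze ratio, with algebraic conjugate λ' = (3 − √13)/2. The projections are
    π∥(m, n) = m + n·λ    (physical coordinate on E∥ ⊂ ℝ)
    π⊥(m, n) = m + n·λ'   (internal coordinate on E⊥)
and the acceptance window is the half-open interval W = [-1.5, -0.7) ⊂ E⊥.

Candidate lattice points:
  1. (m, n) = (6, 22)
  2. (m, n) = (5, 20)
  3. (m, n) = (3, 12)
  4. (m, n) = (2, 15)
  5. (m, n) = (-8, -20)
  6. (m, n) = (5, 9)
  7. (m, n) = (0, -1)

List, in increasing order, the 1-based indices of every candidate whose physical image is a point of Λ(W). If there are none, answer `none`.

2

Compute λ' = (3−√13)/2 = -0.3028, so π⊥(m,n) = m -0.3028·n.
[1] lift (6,22): star map gives -0.6611; window check -1.5 ≤ -0.6611 < -0.7 is false → out
[2] lift (5,20): star map gives -1.0555; window check -1.5 ≤ -1.0555 < -0.7 is true → IN Λ
[3] lift (3,12): star map gives -0.6333; window check -1.5 ≤ -0.6333 < -0.7 is false → out
[4] lift (2,15): star map gives -2.5416; window check -1.5 ≤ -2.5416 < -0.7 is false → out
[5] lift (-8,-20): star map gives -1.9445; window check -1.5 ≤ -1.9445 < -0.7 is false → out
[6] lift (5,9): star map gives 2.2750; window check -1.5 ≤ 2.2750 < -0.7 is false → out
[7] lift (0,-1): star map gives 0.3028; window check -1.5 ≤ 0.3028 < -0.7 is false → out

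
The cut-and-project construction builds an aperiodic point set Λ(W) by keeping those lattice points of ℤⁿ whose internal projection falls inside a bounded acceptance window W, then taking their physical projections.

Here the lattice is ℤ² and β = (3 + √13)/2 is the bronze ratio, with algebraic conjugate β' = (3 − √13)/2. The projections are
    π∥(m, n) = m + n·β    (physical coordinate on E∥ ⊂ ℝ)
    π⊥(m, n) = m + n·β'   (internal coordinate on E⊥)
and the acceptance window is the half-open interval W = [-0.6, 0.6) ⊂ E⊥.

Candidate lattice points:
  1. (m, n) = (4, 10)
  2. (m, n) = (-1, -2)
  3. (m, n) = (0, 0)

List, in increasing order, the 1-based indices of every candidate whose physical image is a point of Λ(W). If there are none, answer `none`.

β' = (3−√13)/2 ≈ -0.302776.
candidate 1: (m,n)=(4,10) → π∥ = 4+10·β ≈ 37.027756, π⊥ = 4+10·β' ≈ 0.972244 ∉ [-0.6, 0.6) ⇒ out
candidate 2: (m,n)=(-1,-2) → π∥ = -1-2·β ≈ -7.605551, π⊥ = -1-2·β' ≈ -0.394449 ∈ [-0.6, 0.6) ⇒ IN Λ
candidate 3: (m,n)=(0,0) → π∥ = 0+0·β ≈ 0.000000, π⊥ = 0+0·β' ≈ 0.000000 ∈ [-0.6, 0.6) ⇒ IN Λ

2, 3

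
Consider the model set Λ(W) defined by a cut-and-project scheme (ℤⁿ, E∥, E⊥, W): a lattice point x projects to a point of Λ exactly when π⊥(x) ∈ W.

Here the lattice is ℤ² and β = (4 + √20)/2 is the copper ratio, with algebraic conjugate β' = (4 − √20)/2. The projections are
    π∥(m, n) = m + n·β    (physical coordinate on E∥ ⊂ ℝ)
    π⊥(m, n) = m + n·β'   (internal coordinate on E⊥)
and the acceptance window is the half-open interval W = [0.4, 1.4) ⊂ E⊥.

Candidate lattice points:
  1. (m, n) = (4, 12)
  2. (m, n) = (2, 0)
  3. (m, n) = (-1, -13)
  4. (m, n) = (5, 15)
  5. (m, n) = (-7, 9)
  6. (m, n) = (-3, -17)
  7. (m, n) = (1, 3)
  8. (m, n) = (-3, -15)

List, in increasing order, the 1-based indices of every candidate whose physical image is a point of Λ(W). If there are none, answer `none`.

β' = (4−√20)/2 ≈ -0.236068.
[1] lift (4,12): star map gives 1.167184; window check 0.4 ≤ 1.167184 < 1.4 is true → IN Λ
[2] lift (2,0): star map gives 2.000000; window check 0.4 ≤ 2.000000 < 1.4 is false → out
[3] lift (-1,-13): star map gives 2.068884; window check 0.4 ≤ 2.068884 < 1.4 is false → out
[4] lift (5,15): star map gives 1.458980; window check 0.4 ≤ 1.458980 < 1.4 is false → out
[5] lift (-7,9): star map gives -9.124612; window check 0.4 ≤ -9.124612 < 1.4 is false → out
[6] lift (-3,-17): star map gives 1.013156; window check 0.4 ≤ 1.013156 < 1.4 is true → IN Λ
[7] lift (1,3): star map gives 0.291796; window check 0.4 ≤ 0.291796 < 1.4 is false → out
[8] lift (-3,-15): star map gives 0.541020; window check 0.4 ≤ 0.541020 < 1.4 is true → IN Λ

1, 6, 8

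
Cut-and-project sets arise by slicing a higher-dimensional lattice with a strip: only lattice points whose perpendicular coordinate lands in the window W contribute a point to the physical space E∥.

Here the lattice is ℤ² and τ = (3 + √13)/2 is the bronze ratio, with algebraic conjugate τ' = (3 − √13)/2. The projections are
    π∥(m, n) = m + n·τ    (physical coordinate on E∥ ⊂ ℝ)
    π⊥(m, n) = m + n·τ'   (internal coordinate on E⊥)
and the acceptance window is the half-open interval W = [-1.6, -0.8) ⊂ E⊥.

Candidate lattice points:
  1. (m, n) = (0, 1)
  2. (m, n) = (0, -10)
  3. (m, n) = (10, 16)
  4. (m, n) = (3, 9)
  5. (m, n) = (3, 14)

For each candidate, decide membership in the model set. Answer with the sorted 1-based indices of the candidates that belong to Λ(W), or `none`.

Compute τ' = (3−√13)/2 = -0.302776, so π⊥(m,n) = m -0.302776·n.
#1 (0,1): internal coord 0 + (1)·τ' = -0.302776; -0.302776 ∉ [-1.6, -0.8) → out
#2 (0,-10): internal coord 0 + (-10)·τ' = +3.027756; +3.027756 ∉ [-1.6, -0.8) → out
#3 (10,16): internal coord 10 + (16)·τ' = +5.155590; +5.155590 ∉ [-1.6, -0.8) → out
#4 (3,9): internal coord 3 + (9)·τ' = +0.275019; +0.275019 ∉ [-1.6, -0.8) → out
#5 (3,14): internal coord 3 + (14)·τ' = -1.238859; -1.238859 ∈ [-1.6, -0.8) → IN Λ

5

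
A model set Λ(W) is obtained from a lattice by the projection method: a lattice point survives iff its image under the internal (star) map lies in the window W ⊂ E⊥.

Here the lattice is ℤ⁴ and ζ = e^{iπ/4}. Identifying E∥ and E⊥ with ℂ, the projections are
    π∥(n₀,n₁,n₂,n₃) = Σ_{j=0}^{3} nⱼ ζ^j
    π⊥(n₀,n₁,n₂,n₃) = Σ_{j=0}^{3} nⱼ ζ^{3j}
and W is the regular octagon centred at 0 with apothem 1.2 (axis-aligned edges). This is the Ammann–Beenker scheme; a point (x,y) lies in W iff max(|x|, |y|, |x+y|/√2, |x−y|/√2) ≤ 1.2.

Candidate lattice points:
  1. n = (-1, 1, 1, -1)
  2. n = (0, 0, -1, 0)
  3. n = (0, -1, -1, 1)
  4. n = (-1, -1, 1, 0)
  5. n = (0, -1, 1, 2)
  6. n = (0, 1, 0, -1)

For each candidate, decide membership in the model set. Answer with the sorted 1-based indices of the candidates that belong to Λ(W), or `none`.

Internal map: ζ^{3j} for j=0..3 gives (1,0), (−√2/2,√2/2), (0,−1), (√2/2,√2/2).
#1 (-1, 1, 1, -1): internal (-2.41421, -1.00000); octagon support 2.41421 vs apothem 1.2 → ∉ W
#2 (0, 0, -1, 0): internal (0.00000, 1.00000); octagon support 1.00000 vs apothem 1.2 → ∈ W
#3 (0, -1, -1, 1): internal (1.41421, 1.00000); octagon support 1.70711 vs apothem 1.2 → ∉ W
#4 (-1, -1, 1, 0): internal (-0.29289, -1.70711); octagon support 1.70711 vs apothem 1.2 → ∉ W
#5 (0, -1, 1, 2): internal (2.12132, -0.29289); octagon support 2.12132 vs apothem 1.2 → ∉ W
#6 (0, 1, 0, -1): internal (-1.41421, 0.00000); octagon support 1.41421 vs apothem 1.2 → ∉ W

2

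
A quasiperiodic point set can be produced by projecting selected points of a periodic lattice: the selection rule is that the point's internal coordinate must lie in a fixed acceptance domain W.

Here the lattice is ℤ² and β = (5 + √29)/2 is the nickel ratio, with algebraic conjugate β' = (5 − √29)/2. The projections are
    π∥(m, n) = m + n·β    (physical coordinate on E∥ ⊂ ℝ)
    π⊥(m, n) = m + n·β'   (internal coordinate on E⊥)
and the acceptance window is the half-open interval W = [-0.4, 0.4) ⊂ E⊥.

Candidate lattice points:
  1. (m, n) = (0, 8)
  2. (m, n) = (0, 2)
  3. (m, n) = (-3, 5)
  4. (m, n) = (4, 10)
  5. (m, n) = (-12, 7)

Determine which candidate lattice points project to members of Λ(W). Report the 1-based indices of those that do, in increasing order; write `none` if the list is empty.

2

Compute β' = (5−√29)/2 = -0.1926, so π⊥(m,n) = m -0.1926·n.
candidate 1: (m,n)=(0,8) → π∥ = 0+8·β ≈ 41.5407, π⊥ = 0+8·β' ≈ -1.5407 ∉ [-0.4, 0.4) ⇒ out
candidate 2: (m,n)=(0,2) → π∥ = 0+2·β ≈ 10.3852, π⊥ = 0+2·β' ≈ -0.3852 ∈ [-0.4, 0.4) ⇒ IN Λ
candidate 3: (m,n)=(-3,5) → π∥ = -3+5·β ≈ 22.9629, π⊥ = -3+5·β' ≈ -3.9629 ∉ [-0.4, 0.4) ⇒ out
candidate 4: (m,n)=(4,10) → π∥ = 4+10·β ≈ 55.9258, π⊥ = 4+10·β' ≈ 2.0742 ∉ [-0.4, 0.4) ⇒ out
candidate 5: (m,n)=(-12,7) → π∥ = -12+7·β ≈ 24.3481, π⊥ = -12+7·β' ≈ -13.3481 ∉ [-0.4, 0.4) ⇒ out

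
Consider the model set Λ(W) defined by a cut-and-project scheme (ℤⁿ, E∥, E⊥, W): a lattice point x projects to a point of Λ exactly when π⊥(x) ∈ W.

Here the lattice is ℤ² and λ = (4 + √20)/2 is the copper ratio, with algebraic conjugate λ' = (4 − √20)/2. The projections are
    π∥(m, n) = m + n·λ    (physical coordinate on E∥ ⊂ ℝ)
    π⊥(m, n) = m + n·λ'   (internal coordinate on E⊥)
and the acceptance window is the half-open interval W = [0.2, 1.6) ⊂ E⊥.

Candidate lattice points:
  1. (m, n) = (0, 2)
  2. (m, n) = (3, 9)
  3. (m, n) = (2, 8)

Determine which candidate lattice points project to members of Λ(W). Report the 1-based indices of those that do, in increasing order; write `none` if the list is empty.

2

λ' = (4−√20)/2 ≈ -0.23607.
#1 (0,2): internal coord 0 + (2)·λ' = -0.47214; -0.47214 ∉ [0.2, 1.6) → out
#2 (3,9): internal coord 3 + (9)·λ' = +0.87539; +0.87539 ∈ [0.2, 1.6) → IN Λ
#3 (2,8): internal coord 2 + (8)·λ' = +0.11146; +0.11146 ∉ [0.2, 1.6) → out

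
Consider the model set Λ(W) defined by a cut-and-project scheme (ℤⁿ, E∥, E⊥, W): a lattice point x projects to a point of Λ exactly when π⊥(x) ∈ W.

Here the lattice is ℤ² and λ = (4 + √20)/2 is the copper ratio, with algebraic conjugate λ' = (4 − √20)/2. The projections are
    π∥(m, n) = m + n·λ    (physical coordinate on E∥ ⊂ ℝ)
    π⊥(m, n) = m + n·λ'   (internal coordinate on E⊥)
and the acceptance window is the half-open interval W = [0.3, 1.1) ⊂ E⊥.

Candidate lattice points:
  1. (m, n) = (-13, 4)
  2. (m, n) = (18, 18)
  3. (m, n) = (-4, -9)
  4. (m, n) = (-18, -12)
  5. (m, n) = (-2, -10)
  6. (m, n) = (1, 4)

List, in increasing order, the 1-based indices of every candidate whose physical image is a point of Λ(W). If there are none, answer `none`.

5

λ' = (4−√20)/2 ≈ -0.23607.
#1 (-13,4): internal coord -13 + (4)·λ' = -13.94427; -13.94427 ∉ [0.3, 1.1) → out
#2 (18,18): internal coord 18 + (18)·λ' = +13.75078; +13.75078 ∉ [0.3, 1.1) → out
#3 (-4,-9): internal coord -4 + (-9)·λ' = -1.87539; -1.87539 ∉ [0.3, 1.1) → out
#4 (-18,-12): internal coord -18 + (-12)·λ' = -15.16718; -15.16718 ∉ [0.3, 1.1) → out
#5 (-2,-10): internal coord -2 + (-10)·λ' = +0.36068; +0.36068 ∈ [0.3, 1.1) → IN Λ
#6 (1,4): internal coord 1 + (4)·λ' = +0.05573; +0.05573 ∉ [0.3, 1.1) → out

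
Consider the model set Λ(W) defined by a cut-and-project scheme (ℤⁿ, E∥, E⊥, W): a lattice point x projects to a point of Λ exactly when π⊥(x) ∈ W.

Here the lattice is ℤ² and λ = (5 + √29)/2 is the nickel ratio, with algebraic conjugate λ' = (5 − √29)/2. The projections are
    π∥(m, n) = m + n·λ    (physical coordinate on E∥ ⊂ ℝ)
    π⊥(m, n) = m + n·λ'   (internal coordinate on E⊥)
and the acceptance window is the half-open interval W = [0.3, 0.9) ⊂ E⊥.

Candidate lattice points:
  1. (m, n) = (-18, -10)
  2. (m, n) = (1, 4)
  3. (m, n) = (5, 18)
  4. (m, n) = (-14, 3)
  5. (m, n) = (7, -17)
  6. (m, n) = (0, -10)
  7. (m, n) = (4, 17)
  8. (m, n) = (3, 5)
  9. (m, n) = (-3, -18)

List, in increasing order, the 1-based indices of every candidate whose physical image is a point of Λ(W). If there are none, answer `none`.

7, 9

Compute λ' = (5−√29)/2 = -0.19258, so π⊥(m,n) = m -0.19258·n.
#1 (-18,-10): internal coord -18 + (-10)·λ' = -16.07418; -16.07418 ∉ [0.3, 0.9) → out
#2 (1,4): internal coord 1 + (4)·λ' = +0.22967; +0.22967 ∉ [0.3, 0.9) → out
#3 (5,18): internal coord 5 + (18)·λ' = +1.53352; +1.53352 ∉ [0.3, 0.9) → out
#4 (-14,3): internal coord -14 + (3)·λ' = -14.57775; -14.57775 ∉ [0.3, 0.9) → out
#5 (7,-17): internal coord 7 + (-17)·λ' = +10.27390; +10.27390 ∉ [0.3, 0.9) → out
#6 (0,-10): internal coord 0 + (-10)·λ' = +1.92582; +1.92582 ∉ [0.3, 0.9) → out
#7 (4,17): internal coord 4 + (17)·λ' = +0.72610; +0.72610 ∈ [0.3, 0.9) → IN Λ
#8 (3,5): internal coord 3 + (5)·λ' = +2.03709; +2.03709 ∉ [0.3, 0.9) → out
#9 (-3,-18): internal coord -3 + (-18)·λ' = +0.46648; +0.46648 ∈ [0.3, 0.9) → IN Λ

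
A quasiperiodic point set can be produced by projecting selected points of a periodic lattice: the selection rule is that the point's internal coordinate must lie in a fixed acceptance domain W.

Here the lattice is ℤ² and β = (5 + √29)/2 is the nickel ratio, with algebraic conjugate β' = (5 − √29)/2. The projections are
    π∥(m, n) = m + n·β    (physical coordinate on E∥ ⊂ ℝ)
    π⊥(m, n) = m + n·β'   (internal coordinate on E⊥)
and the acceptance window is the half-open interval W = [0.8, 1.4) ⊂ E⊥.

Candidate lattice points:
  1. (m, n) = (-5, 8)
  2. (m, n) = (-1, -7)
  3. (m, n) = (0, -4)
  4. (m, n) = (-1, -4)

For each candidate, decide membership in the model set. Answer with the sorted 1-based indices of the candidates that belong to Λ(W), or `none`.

Compute β' = (5−√29)/2 = -0.1926, so π⊥(m,n) = m -0.1926·n.
[1] lift (-5,8): star map gives -6.5407; window check 0.8 ≤ -6.5407 < 1.4 is false → out
[2] lift (-1,-7): star map gives 0.3481; window check 0.8 ≤ 0.3481 < 1.4 is false → out
[3] lift (0,-4): star map gives 0.7703; window check 0.8 ≤ 0.7703 < 1.4 is false → out
[4] lift (-1,-4): star map gives -0.2297; window check 0.8 ≤ -0.2297 < 1.4 is false → out

none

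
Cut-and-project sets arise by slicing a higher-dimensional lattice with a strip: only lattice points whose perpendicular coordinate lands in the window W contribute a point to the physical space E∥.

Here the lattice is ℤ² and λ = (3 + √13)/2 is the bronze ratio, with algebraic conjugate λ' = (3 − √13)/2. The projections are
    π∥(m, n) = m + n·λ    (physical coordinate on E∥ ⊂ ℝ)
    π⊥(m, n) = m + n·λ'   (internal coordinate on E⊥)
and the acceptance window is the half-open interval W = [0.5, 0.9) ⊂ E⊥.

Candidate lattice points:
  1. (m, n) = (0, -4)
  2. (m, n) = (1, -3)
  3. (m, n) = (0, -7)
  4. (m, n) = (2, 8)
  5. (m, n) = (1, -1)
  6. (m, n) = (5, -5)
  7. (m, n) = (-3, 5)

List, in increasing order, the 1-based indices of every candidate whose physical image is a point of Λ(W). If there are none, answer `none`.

Numerically λ ≈ 3.30278 and λ' = −1/λ ≈ -0.30278.
#1 (0,-4): internal coord 0 + (-4)·λ' = +1.21110; +1.21110 ∉ [0.5, 0.9) → out
#2 (1,-3): internal coord 1 + (-3)·λ' = +1.90833; +1.90833 ∉ [0.5, 0.9) → out
#3 (0,-7): internal coord 0 + (-7)·λ' = +2.11943; +2.11943 ∉ [0.5, 0.9) → out
#4 (2,8): internal coord 2 + (8)·λ' = -0.42221; -0.42221 ∉ [0.5, 0.9) → out
#5 (1,-1): internal coord 1 + (-1)·λ' = +1.30278; +1.30278 ∉ [0.5, 0.9) → out
#6 (5,-5): internal coord 5 + (-5)·λ' = +6.51388; +6.51388 ∉ [0.5, 0.9) → out
#7 (-3,5): internal coord -3 + (5)·λ' = -4.51388; -4.51388 ∉ [0.5, 0.9) → out

none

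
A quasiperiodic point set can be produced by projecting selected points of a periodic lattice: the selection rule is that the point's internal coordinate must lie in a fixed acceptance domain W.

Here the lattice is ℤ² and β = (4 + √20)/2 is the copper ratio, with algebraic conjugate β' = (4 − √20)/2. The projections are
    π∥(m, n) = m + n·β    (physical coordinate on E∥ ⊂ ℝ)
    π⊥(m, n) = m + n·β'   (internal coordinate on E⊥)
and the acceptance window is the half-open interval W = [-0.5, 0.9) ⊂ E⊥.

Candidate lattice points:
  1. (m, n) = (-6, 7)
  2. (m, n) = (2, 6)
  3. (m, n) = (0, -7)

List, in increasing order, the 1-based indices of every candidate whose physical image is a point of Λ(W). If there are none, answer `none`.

2

Compute β' = (4−√20)/2 = -0.23607, so π⊥(m,n) = m -0.23607·n.
candidate 1: (m,n)=(-6,7) → π∥ = -6+7·β ≈ 23.65248, π⊥ = -6+7·β' ≈ -7.65248 ∉ [-0.5, 0.9) ⇒ out
candidate 2: (m,n)=(2,6) → π∥ = 2+6·β ≈ 27.41641, π⊥ = 2+6·β' ≈ 0.58359 ∈ [-0.5, 0.9) ⇒ IN Λ
candidate 3: (m,n)=(0,-7) → π∥ = 0-7·β ≈ -29.65248, π⊥ = 0-7·β' ≈ 1.65248 ∉ [-0.5, 0.9) ⇒ out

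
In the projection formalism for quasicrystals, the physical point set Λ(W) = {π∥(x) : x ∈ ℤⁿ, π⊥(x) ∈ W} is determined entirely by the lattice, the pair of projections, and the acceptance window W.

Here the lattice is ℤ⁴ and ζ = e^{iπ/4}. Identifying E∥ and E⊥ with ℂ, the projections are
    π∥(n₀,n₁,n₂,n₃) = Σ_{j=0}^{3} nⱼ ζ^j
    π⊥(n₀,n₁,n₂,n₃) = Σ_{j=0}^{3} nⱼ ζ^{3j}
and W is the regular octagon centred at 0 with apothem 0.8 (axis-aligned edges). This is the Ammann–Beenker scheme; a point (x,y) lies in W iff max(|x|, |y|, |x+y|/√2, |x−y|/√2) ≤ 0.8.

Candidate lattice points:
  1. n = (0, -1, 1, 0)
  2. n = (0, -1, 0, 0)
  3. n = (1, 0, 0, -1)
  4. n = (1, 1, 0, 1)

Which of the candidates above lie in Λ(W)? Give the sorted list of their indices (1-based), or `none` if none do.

π⊥(n) = n₀ + n₁ζ³ + n₂ζ⁶ + n₃ζ⁹ where ζ = e^{iπ/4}.
#1 (0, -1, 1, 0): internal (0.7071, -1.7071); octagon support 1.7071 vs apothem 0.8 → ∉ W
#2 (0, -1, 0, 0): internal (0.7071, -0.7071); octagon support 1.0000 vs apothem 0.8 → ∉ W
#3 (1, 0, 0, -1): internal (0.2929, -0.7071); octagon support 0.7071 vs apothem 0.8 → ∈ W
#4 (1, 1, 0, 1): internal (1.0000, 1.4142); octagon support 1.7071 vs apothem 0.8 → ∉ W

3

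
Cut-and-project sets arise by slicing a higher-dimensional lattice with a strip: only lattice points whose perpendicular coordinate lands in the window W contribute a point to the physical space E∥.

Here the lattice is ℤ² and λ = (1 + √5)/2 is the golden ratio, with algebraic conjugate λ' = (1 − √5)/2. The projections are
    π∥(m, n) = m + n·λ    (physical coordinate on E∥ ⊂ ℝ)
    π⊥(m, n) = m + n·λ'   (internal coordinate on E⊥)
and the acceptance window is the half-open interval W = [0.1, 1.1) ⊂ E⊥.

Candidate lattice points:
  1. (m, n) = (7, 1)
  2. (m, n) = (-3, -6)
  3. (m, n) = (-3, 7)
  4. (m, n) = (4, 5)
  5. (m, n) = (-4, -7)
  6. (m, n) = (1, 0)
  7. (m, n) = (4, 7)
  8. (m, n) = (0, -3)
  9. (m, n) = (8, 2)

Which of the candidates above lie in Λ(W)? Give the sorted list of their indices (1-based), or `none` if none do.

2, 4, 5, 6

Numerically λ ≈ 1.618034 and λ' = −1/λ ≈ -0.618034.
#1 (7,1): internal coord 7 + (1)·λ' = +6.381966; +6.381966 ∉ [0.1, 1.1) → out
#2 (-3,-6): internal coord -3 + (-6)·λ' = +0.708204; +0.708204 ∈ [0.1, 1.1) → IN Λ
#3 (-3,7): internal coord -3 + (7)·λ' = -7.326238; -7.326238 ∉ [0.1, 1.1) → out
#4 (4,5): internal coord 4 + (5)·λ' = +0.909830; +0.909830 ∈ [0.1, 1.1) → IN Λ
#5 (-4,-7): internal coord -4 + (-7)·λ' = +0.326238; +0.326238 ∈ [0.1, 1.1) → IN Λ
#6 (1,0): internal coord 1 + (0)·λ' = +1.000000; +1.000000 ∈ [0.1, 1.1) → IN Λ
#7 (4,7): internal coord 4 + (7)·λ' = -0.326238; -0.326238 ∉ [0.1, 1.1) → out
#8 (0,-3): internal coord 0 + (-3)·λ' = +1.854102; +1.854102 ∉ [0.1, 1.1) → out
#9 (8,2): internal coord 8 + (2)·λ' = +6.763932; +6.763932 ∉ [0.1, 1.1) → out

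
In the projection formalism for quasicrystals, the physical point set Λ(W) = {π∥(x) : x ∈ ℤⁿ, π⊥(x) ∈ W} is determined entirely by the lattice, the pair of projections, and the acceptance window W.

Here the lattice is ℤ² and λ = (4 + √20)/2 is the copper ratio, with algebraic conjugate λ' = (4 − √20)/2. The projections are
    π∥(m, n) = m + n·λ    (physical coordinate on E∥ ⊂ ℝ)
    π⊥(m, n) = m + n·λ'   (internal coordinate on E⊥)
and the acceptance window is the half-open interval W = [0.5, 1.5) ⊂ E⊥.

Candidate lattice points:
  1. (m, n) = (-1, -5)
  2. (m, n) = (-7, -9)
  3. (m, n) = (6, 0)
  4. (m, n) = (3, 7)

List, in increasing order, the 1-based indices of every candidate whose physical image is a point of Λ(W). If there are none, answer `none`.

4

λ' = (4−√20)/2 ≈ -0.236068.
candidate 1: (m,n)=(-1,-5) → π∥ = -1-5·λ ≈ -22.180340, π⊥ = -1-5·λ' ≈ 0.180340 ∉ [0.5, 1.5) ⇒ out
candidate 2: (m,n)=(-7,-9) → π∥ = -7-9·λ ≈ -45.124612, π⊥ = -7-9·λ' ≈ -4.875388 ∉ [0.5, 1.5) ⇒ out
candidate 3: (m,n)=(6,0) → π∥ = 6+0·λ ≈ 6.000000, π⊥ = 6+0·λ' ≈ 6.000000 ∉ [0.5, 1.5) ⇒ out
candidate 4: (m,n)=(3,7) → π∥ = 3+7·λ ≈ 32.652476, π⊥ = 3+7·λ' ≈ 1.347524 ∈ [0.5, 1.5) ⇒ IN Λ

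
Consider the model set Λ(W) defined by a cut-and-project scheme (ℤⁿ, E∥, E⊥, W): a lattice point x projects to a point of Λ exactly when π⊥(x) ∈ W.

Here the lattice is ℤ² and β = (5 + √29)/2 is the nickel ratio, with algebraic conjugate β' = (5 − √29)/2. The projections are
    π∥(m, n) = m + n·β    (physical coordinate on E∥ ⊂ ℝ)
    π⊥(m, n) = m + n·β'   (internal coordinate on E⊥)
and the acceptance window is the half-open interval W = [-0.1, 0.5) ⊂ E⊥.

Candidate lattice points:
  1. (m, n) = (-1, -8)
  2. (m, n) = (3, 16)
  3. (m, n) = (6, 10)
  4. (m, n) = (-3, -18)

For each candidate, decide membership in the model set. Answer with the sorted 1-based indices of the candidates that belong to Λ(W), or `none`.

β' = (5−√29)/2 ≈ -0.1926.
#1 (-1,-8): internal coord -1 + (-8)·β' = +0.5407; +0.5407 ∉ [-0.1, 0.5) → out
#2 (3,16): internal coord 3 + (16)·β' = -0.0813; -0.0813 ∈ [-0.1, 0.5) → IN Λ
#3 (6,10): internal coord 6 + (10)·β' = +4.0742; +4.0742 ∉ [-0.1, 0.5) → out
#4 (-3,-18): internal coord -3 + (-18)·β' = +0.4665; +0.4665 ∈ [-0.1, 0.5) → IN Λ

2, 4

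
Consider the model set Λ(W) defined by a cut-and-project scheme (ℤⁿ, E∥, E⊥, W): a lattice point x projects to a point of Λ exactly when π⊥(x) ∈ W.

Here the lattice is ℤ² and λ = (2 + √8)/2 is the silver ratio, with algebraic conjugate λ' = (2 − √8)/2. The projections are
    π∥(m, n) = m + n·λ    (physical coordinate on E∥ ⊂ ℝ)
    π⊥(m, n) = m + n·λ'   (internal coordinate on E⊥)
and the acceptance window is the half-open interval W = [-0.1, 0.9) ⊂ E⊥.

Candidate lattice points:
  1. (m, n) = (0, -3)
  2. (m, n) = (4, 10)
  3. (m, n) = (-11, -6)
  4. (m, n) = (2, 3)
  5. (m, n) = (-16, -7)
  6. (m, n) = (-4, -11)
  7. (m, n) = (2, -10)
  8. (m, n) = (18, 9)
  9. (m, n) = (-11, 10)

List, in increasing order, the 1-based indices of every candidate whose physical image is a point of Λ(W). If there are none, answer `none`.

4, 6

λ' = (2−√8)/2 ≈ -0.4142.
candidate 1: (m,n)=(0,-3) → π∥ = 0-3·λ ≈ -7.2426, π⊥ = 0-3·λ' ≈ 1.2426 ∉ [-0.1, 0.9) ⇒ out
candidate 2: (m,n)=(4,10) → π∥ = 4+10·λ ≈ 28.1421, π⊥ = 4+10·λ' ≈ -0.1421 ∉ [-0.1, 0.9) ⇒ out
candidate 3: (m,n)=(-11,-6) → π∥ = -11-6·λ ≈ -25.4853, π⊥ = -11-6·λ' ≈ -8.5147 ∉ [-0.1, 0.9) ⇒ out
candidate 4: (m,n)=(2,3) → π∥ = 2+3·λ ≈ 9.2426, π⊥ = 2+3·λ' ≈ 0.7574 ∈ [-0.1, 0.9) ⇒ IN Λ
candidate 5: (m,n)=(-16,-7) → π∥ = -16-7·λ ≈ -32.8995, π⊥ = -16-7·λ' ≈ -13.1005 ∉ [-0.1, 0.9) ⇒ out
candidate 6: (m,n)=(-4,-11) → π∥ = -4-11·λ ≈ -30.5563, π⊥ = -4-11·λ' ≈ 0.5563 ∈ [-0.1, 0.9) ⇒ IN Λ
candidate 7: (m,n)=(2,-10) → π∥ = 2-10·λ ≈ -22.1421, π⊥ = 2-10·λ' ≈ 6.1421 ∉ [-0.1, 0.9) ⇒ out
candidate 8: (m,n)=(18,9) → π∥ = 18+9·λ ≈ 39.7279, π⊥ = 18+9·λ' ≈ 14.2721 ∉ [-0.1, 0.9) ⇒ out
candidate 9: (m,n)=(-11,10) → π∥ = -11+10·λ ≈ 13.1421, π⊥ = -11+10·λ' ≈ -15.1421 ∉ [-0.1, 0.9) ⇒ out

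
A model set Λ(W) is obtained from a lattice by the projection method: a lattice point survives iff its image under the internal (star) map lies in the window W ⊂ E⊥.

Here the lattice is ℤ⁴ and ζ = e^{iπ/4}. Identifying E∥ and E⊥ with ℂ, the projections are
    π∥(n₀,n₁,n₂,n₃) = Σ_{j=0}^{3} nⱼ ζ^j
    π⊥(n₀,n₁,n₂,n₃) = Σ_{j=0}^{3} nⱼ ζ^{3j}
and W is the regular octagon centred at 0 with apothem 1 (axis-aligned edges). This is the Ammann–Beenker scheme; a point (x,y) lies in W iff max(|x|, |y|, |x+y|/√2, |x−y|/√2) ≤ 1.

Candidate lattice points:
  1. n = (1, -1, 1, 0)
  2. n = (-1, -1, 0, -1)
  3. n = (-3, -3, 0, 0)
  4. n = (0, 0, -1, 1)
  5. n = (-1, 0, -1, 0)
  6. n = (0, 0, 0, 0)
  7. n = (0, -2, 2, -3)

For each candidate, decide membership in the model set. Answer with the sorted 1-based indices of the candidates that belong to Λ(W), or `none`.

Internal map: ζ^{3j} for j=0..3 gives (1,0), (−√2/2,√2/2), (0,−1), (√2/2,√2/2).
#1 (1, -1, 1, 0): internal (1.7071, -1.7071); octagon support 2.4142 vs apothem 1 → ∉ W
#2 (-1, -1, 0, -1): internal (-1.0000, -1.4142); octagon support 1.7071 vs apothem 1 → ∉ W
#3 (-3, -3, 0, 0): internal (-0.8787, -2.1213); octagon support 2.1213 vs apothem 1 → ∉ W
#4 (0, 0, -1, 1): internal (0.7071, 1.7071); octagon support 1.7071 vs apothem 1 → ∉ W
#5 (-1, 0, -1, 0): internal (-1.0000, 1.0000); octagon support 1.4142 vs apothem 1 → ∉ W
#6 (0, 0, 0, 0): internal (0.0000, 0.0000); octagon support 0.0000 vs apothem 1 → ∈ W
#7 (0, -2, 2, -3): internal (-0.7071, -5.5355); octagon support 5.5355 vs apothem 1 → ∉ W

6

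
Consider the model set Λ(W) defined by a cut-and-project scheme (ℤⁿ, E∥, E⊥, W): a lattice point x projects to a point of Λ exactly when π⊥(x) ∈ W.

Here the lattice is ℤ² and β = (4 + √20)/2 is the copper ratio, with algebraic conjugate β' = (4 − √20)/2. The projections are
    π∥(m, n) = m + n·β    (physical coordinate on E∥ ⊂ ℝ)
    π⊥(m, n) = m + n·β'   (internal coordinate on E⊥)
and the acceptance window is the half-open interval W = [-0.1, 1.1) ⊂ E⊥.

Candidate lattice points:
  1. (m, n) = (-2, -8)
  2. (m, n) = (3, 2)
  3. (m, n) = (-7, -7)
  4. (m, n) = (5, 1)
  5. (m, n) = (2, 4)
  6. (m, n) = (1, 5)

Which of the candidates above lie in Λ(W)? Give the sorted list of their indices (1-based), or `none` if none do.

5

β' = (4−√20)/2 ≈ -0.23607.
[1] lift (-2,-8): star map gives -0.11146; window check -0.1 ≤ -0.11146 < 1.1 is false → out
[2] lift (3,2): star map gives 2.52786; window check -0.1 ≤ 2.52786 < 1.1 is false → out
[3] lift (-7,-7): star map gives -5.34752; window check -0.1 ≤ -5.34752 < 1.1 is false → out
[4] lift (5,1): star map gives 4.76393; window check -0.1 ≤ 4.76393 < 1.1 is false → out
[5] lift (2,4): star map gives 1.05573; window check -0.1 ≤ 1.05573 < 1.1 is true → IN Λ
[6] lift (1,5): star map gives -0.18034; window check -0.1 ≤ -0.18034 < 1.1 is false → out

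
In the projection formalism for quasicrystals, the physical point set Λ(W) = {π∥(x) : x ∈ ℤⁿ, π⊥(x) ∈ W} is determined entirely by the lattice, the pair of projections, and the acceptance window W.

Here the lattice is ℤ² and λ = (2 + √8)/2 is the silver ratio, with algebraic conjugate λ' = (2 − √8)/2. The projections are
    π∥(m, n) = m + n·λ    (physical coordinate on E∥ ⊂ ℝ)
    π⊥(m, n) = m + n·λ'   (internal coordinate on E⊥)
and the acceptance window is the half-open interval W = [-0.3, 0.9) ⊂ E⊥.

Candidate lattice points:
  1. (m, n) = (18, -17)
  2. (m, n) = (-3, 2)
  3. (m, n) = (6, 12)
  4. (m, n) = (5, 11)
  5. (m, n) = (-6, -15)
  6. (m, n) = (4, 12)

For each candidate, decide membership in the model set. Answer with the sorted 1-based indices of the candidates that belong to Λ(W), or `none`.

Numerically λ ≈ 2.4142 and λ' = −1/λ ≈ -0.4142.
candidate 1: (m,n)=(18,-17) → π∥ = 18-17·λ ≈ -23.0416, π⊥ = 18-17·λ' ≈ 25.0416 ∉ [-0.3, 0.9) ⇒ out
candidate 2: (m,n)=(-3,2) → π∥ = -3+2·λ ≈ 1.8284, π⊥ = -3+2·λ' ≈ -3.8284 ∉ [-0.3, 0.9) ⇒ out
candidate 3: (m,n)=(6,12) → π∥ = 6+12·λ ≈ 34.9706, π⊥ = 6+12·λ' ≈ 1.0294 ∉ [-0.3, 0.9) ⇒ out
candidate 4: (m,n)=(5,11) → π∥ = 5+11·λ ≈ 31.5563, π⊥ = 5+11·λ' ≈ 0.4437 ∈ [-0.3, 0.9) ⇒ IN Λ
candidate 5: (m,n)=(-6,-15) → π∥ = -6-15·λ ≈ -42.2132, π⊥ = -6-15·λ' ≈ 0.2132 ∈ [-0.3, 0.9) ⇒ IN Λ
candidate 6: (m,n)=(4,12) → π∥ = 4+12·λ ≈ 32.9706, π⊥ = 4+12·λ' ≈ -0.9706 ∉ [-0.3, 0.9) ⇒ out

4, 5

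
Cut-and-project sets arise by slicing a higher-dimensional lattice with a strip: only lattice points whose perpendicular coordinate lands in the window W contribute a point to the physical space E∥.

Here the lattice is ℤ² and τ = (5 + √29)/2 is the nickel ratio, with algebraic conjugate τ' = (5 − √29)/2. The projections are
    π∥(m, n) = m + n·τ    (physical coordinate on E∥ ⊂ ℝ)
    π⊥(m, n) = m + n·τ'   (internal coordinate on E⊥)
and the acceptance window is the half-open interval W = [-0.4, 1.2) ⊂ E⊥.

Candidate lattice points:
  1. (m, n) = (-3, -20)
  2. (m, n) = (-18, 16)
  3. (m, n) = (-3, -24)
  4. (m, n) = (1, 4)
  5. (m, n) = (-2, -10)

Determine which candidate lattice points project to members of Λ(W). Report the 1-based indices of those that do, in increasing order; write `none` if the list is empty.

1, 4, 5

Compute τ' = (5−√29)/2 = -0.1926, so π⊥(m,n) = m -0.1926·n.
[1] lift (-3,-20): star map gives 0.8516; window check -0.4 ≤ 0.8516 < 1.2 is true → IN Λ
[2] lift (-18,16): star map gives -21.0813; window check -0.4 ≤ -21.0813 < 1.2 is false → out
[3] lift (-3,-24): star map gives 1.6220; window check -0.4 ≤ 1.6220 < 1.2 is false → out
[4] lift (1,4): star map gives 0.2297; window check -0.4 ≤ 0.2297 < 1.2 is true → IN Λ
[5] lift (-2,-10): star map gives -0.0742; window check -0.4 ≤ -0.0742 < 1.2 is true → IN Λ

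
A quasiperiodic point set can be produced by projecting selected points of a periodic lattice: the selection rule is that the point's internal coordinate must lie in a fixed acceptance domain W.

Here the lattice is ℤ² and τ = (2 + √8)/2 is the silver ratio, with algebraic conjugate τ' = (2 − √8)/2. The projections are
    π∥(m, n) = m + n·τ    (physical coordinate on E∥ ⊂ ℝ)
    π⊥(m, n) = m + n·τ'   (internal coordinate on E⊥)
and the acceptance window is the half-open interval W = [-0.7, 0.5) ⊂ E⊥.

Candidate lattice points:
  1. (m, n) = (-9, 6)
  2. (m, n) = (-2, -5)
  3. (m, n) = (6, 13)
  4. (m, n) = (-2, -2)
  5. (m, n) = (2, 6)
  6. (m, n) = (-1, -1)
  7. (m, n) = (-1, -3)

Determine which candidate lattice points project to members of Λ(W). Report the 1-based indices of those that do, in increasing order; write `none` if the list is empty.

Numerically τ ≈ 2.4142 and τ' = −1/τ ≈ -0.4142.
[1] lift (-9,6): star map gives -11.4853; window check -0.7 ≤ -11.4853 < 0.5 is false → out
[2] lift (-2,-5): star map gives 0.0711; window check -0.7 ≤ 0.0711 < 0.5 is true → IN Λ
[3] lift (6,13): star map gives 0.6152; window check -0.7 ≤ 0.6152 < 0.5 is false → out
[4] lift (-2,-2): star map gives -1.1716; window check -0.7 ≤ -1.1716 < 0.5 is false → out
[5] lift (2,6): star map gives -0.4853; window check -0.7 ≤ -0.4853 < 0.5 is true → IN Λ
[6] lift (-1,-1): star map gives -0.5858; window check -0.7 ≤ -0.5858 < 0.5 is true → IN Λ
[7] lift (-1,-3): star map gives 0.2426; window check -0.7 ≤ 0.2426 < 0.5 is true → IN Λ

2, 5, 6, 7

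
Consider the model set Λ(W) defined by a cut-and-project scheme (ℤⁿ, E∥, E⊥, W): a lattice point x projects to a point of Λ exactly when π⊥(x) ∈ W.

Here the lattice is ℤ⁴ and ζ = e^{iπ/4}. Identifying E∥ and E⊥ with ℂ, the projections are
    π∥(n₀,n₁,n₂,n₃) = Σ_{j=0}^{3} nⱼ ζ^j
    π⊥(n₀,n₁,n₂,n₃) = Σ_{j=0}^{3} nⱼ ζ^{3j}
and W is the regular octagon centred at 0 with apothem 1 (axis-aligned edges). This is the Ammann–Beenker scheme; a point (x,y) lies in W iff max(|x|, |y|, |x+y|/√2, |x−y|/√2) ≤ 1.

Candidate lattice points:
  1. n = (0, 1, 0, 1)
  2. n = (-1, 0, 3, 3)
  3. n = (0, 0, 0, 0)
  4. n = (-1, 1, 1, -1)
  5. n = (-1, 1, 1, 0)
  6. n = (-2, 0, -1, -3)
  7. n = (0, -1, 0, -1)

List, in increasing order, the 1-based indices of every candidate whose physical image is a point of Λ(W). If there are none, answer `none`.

π⊥(n) = n₀ + n₁ζ³ + n₂ζ⁶ + n₃ζ⁹ where ζ = e^{iπ/4}.
candidate 1: n = (0, 1, 0, 1) → π⊥ ≈ (+0.0000, +1.4142); max(|x|,|y|,|x±y|/√2) = 1.4142 > 1 ⇒ ∉ W
candidate 2: n = (-1, 0, 3, 3) → π⊥ ≈ (+1.1213, -0.8787); max(|x|,|y|,|x±y|/√2) = 1.4142 > 1 ⇒ ∉ W
candidate 3: n = (0, 0, 0, 0) → π⊥ ≈ (+0.0000, +0.0000); max(|x|,|y|,|x±y|/√2) = 0.0000 ≤ 1 ⇒ ∈ W
candidate 4: n = (-1, 1, 1, -1) → π⊥ ≈ (-2.4142, -1.0000); max(|x|,|y|,|x±y|/√2) = 2.4142 > 1 ⇒ ∉ W
candidate 5: n = (-1, 1, 1, 0) → π⊥ ≈ (-1.7071, -0.2929); max(|x|,|y|,|x±y|/√2) = 1.7071 > 1 ⇒ ∉ W
candidate 6: n = (-2, 0, -1, -3) → π⊥ ≈ (-4.1213, -1.1213); max(|x|,|y|,|x±y|/√2) = 4.1213 > 1 ⇒ ∉ W
candidate 7: n = (0, -1, 0, -1) → π⊥ ≈ (+0.0000, -1.4142); max(|x|,|y|,|x±y|/√2) = 1.4142 > 1 ⇒ ∉ W

3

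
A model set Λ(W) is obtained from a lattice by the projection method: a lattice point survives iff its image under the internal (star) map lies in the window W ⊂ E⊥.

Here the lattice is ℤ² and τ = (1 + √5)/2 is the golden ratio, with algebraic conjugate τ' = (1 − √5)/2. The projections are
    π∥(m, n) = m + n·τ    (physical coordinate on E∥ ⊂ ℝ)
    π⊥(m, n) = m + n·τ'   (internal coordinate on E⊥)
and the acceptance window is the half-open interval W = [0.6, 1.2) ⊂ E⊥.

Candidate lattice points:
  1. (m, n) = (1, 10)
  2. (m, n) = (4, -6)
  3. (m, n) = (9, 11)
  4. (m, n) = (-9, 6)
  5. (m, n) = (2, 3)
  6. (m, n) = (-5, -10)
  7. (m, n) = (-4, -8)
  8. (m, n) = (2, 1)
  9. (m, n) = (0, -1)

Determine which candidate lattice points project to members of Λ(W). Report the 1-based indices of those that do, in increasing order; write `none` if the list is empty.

6, 7, 9

Numerically τ ≈ 1.61803 and τ' = −1/τ ≈ -0.61803.
[1] lift (1,10): star map gives -5.18034; window check 0.6 ≤ -5.18034 < 1.2 is false → out
[2] lift (4,-6): star map gives 7.70820; window check 0.6 ≤ 7.70820 < 1.2 is false → out
[3] lift (9,11): star map gives 2.20163; window check 0.6 ≤ 2.20163 < 1.2 is false → out
[4] lift (-9,6): star map gives -12.70820; window check 0.6 ≤ -12.70820 < 1.2 is false → out
[5] lift (2,3): star map gives 0.14590; window check 0.6 ≤ 0.14590 < 1.2 is false → out
[6] lift (-5,-10): star map gives 1.18034; window check 0.6 ≤ 1.18034 < 1.2 is true → IN Λ
[7] lift (-4,-8): star map gives 0.94427; window check 0.6 ≤ 0.94427 < 1.2 is true → IN Λ
[8] lift (2,1): star map gives 1.38197; window check 0.6 ≤ 1.38197 < 1.2 is false → out
[9] lift (0,-1): star map gives 0.61803; window check 0.6 ≤ 0.61803 < 1.2 is true → IN Λ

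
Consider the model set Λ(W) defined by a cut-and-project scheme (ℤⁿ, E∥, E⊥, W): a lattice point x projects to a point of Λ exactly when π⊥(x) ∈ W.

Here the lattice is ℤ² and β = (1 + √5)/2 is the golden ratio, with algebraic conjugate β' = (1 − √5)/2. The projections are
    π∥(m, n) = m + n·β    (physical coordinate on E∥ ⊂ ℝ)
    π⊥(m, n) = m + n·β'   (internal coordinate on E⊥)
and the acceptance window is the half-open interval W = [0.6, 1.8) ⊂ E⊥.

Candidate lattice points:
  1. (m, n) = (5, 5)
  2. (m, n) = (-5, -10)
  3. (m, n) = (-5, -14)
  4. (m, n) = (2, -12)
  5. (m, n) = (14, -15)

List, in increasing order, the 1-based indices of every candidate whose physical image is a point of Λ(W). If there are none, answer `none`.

Numerically β ≈ 1.61803 and β' = −1/β ≈ -0.61803.
#1 (5,5): internal coord 5 + (5)·β' = +1.90983; +1.90983 ∉ [0.6, 1.8) → out
#2 (-5,-10): internal coord -5 + (-10)·β' = +1.18034; +1.18034 ∈ [0.6, 1.8) → IN Λ
#3 (-5,-14): internal coord -5 + (-14)·β' = +3.65248; +3.65248 ∉ [0.6, 1.8) → out
#4 (2,-12): internal coord 2 + (-12)·β' = +9.41641; +9.41641 ∉ [0.6, 1.8) → out
#5 (14,-15): internal coord 14 + (-15)·β' = +23.27051; +23.27051 ∉ [0.6, 1.8) → out

2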